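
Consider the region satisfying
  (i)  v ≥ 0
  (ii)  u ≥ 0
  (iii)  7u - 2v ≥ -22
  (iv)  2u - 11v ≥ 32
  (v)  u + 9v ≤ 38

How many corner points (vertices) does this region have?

3

Intersecting each pair of boundary lines and keeping only the points that satisfy every inequality leaves:
  (16, 0)
  (38, 0)
  (706/29, 44/29)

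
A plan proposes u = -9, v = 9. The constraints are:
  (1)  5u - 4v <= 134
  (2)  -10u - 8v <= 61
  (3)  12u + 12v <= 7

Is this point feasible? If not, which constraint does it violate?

(1): -81 ≤ 134 ✓
(2): 18 ≤ 61 ✓
(3): 0 ≤ 7 ✓

feasible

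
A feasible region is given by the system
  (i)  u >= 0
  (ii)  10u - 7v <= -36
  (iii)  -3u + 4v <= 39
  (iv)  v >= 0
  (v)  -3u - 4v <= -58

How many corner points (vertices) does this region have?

3

Of the 10 pairwise boundary intersections, those satisfying every inequality are:
  (129/19, 282/19)
  (262/61, 688/61)
  (19/6, 97/8)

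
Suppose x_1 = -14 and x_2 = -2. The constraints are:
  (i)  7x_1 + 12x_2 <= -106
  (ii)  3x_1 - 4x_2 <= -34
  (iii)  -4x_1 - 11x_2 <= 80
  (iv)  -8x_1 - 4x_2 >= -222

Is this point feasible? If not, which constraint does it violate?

feasible

(i): -122 ≤ -106 ✓
(ii): -34 ≤ -34 ✓
(iii): 78 ≤ 80 ✓
(iv): 120 ≥ -222 ✓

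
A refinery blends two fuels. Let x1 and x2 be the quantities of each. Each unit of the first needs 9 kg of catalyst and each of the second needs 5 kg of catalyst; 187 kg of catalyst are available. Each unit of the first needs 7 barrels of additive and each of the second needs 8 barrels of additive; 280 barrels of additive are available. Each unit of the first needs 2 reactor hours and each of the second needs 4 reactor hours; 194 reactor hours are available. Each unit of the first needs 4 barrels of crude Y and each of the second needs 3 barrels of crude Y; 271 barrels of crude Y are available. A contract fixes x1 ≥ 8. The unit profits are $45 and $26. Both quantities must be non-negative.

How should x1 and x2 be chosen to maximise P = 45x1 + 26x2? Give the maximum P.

x1 = 8, x2 = 23, maximum P = 958

Feasible corners and P = 45x1 + 26x2:
  (187/9, 0) → P = 935
  (8, 0) → P = 360
  (8, 23) → P = 958

The binding constraints are 9x1 + 5x2 = 187 and x1 = 8.
Solving simultaneously gives x1 = 8, x2 = 23.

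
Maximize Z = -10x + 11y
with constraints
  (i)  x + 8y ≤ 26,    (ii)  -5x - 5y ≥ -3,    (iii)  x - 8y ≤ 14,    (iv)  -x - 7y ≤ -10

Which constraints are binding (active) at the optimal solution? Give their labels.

Vertices and Z = -10x + 11y:
  (-106/35, 127/35) → Z = 351/5
  (-102, 16) → Z = 1196
  (-29/30, 47/30) → Z = 269/10

The maximum is at (-102, 16). Substituting into each constraint, equality holds for (i) and (iv); the remaining constraints have slack.

(i) and (iv)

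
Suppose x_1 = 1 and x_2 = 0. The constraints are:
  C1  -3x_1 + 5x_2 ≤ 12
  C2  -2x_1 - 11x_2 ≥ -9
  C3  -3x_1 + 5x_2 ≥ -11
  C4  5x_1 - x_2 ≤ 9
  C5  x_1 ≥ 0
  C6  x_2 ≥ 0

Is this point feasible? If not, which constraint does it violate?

feasible

C1: -3 ≤ 12 ✓
C2: -2 ≥ -9 ✓
C3: -3 ≥ -11 ✓
C4: 5 ≤ 9 ✓
C5: 1 ≥ 0 ✓
C6: 0 ≥ 0 ✓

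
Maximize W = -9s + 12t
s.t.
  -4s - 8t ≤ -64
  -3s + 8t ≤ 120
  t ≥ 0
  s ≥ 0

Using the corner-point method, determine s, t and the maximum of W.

Corner points and W = -9s + 12t:
  (16, 0) → W = -144
  (0, 8) → W = 96
  (0, 15) → W = 180
The feasible region is unbounded (it extends along (1, 0), (8, 3)), but W strictly decreases along every unbounded feasible direction, so there is no improving ray and the maximum is attained at a vertex.

s = 0, t = 15, maximum W = 180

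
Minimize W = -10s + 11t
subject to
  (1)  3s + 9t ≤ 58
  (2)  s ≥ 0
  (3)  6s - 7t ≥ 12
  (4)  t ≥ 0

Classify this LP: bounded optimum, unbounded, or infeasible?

bounded optimum

Vertices and W = -10s + 11t:
  (514/75, 104/25) → W = -1708/75
  (58/3, 0) → W = -580/3
  (2, 0) → W = -20
The feasible region has finitely many vertices and no improving ray; the minimum is -580/3 at (58/3, 0).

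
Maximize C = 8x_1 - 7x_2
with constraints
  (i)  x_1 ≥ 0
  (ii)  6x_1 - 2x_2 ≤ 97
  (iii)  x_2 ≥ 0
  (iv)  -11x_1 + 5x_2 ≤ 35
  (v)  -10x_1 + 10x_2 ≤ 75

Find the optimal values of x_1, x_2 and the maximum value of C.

x_1 = 97/6, x_2 = 0, maximum C = 388/3

Vertices and C = 8x_1 - 7x_2:
  (0, 0) → C = 0
  (0, 7) → C = -49
  (97/6, 0) → C = 388/3
  (28, 71/2) → C = -49/2
  (5/12, 95/12) → C = -625/12

The optimum lies where 6x_1 - 2x_2 = 97 and x_2 = 0.
Solving simultaneously gives x_1 = 97/6, x_2 = 0.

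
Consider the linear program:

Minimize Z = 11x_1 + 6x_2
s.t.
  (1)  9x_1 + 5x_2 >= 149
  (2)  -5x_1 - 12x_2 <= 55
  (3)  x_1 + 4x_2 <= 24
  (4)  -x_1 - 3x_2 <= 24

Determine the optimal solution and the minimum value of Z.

The feasible region is unbounded (it extends along (3, -1), (4, -1)), but Z strictly increases along every unbounded feasible direction, so there is no improving ray and the minimum is attained at a vertex.

The binding constraints are 9x_1 + 5x_2 = 149 and x_1 + 4x_2 = 24.
Solving simultaneously gives x_1 = 476/31, x_2 = 67/31.

x_1 = 476/31, x_2 = 67/31, minimum Z = 5638/31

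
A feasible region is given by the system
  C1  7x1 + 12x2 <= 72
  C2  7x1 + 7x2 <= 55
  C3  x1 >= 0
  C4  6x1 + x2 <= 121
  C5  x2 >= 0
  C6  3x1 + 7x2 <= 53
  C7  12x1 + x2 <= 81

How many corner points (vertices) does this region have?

Intersecting each pair of boundary lines and keeping only the points that satisfy every inequality leaves:
  (156/35, 17/5)
  (0, 6)
  (512/77, 93/77)
  (0, 0)
  (27/4, 0)

5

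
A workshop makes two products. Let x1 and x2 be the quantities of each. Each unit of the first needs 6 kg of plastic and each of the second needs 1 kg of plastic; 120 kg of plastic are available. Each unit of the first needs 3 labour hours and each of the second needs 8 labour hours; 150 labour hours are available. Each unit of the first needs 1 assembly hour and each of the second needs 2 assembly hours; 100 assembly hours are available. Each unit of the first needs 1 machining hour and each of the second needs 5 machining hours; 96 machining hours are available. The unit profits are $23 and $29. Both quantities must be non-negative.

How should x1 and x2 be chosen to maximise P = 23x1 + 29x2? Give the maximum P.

Vertices and P = 23x1 + 29x2:
  (0, 0) → P = 0
  (0, 75/4) → P = 2175/4
  (20, 0) → P = 460
  (18, 12) → P = 762

The binding constraints are 6x1 + x2 = 120 and 3x1 + 8x2 = 150.
Solving simultaneously gives x1 = 18, x2 = 12.

x1 = 18, x2 = 12, maximum P = 762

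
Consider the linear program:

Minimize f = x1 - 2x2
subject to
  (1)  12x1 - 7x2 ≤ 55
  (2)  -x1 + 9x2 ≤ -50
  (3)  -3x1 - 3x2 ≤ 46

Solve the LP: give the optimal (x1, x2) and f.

Extreme points and f = x1 - 2x2:
  (145/101, -545/101) → f = 1235/101
  (-157/57, -239/19) → f = 1277/57
  (-44/5, -98/15) → f = 64/15

x1 = -44/5, x2 = -98/15, minimum f = 64/15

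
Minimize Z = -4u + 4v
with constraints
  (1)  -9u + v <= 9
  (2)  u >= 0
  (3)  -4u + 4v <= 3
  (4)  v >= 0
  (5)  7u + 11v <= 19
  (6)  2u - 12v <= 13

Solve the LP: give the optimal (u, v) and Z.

u = 19/7, v = 0, minimum Z = -76/7

Extreme points and Z = -4u + 4v:
  (0, 3/4) → Z = 3
  (0, 0) → Z = 0
  (43/72, 97/72) → Z = 3
  (19/7, 0) → Z = -76/7

The binding constraints are v = 0 and 7u + 11v = 19.
Solving simultaneously gives u = 19/7, v = 0.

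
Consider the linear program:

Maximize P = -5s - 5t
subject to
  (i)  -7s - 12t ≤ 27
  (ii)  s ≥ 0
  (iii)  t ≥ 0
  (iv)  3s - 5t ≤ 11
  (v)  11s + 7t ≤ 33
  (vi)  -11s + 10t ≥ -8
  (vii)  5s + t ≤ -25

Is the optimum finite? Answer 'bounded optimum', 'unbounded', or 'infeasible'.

infeasible

The boundaries -7s - 12t = 27 and 5s + t = -25 meet at (-273/53, 40/53), but that point violates s ≥ 0. Every candidate vertex is excluded by some other constraint, so the feasible region is empty.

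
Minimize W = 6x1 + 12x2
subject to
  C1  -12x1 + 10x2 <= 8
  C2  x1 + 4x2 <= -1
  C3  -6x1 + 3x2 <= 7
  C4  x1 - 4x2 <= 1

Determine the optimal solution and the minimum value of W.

x1 = -21/19, x2 = -10/19, minimum W = -246/19

Feasible corners and W = 6x1 + 12x2:
  (-21/29, -2/29) → W = -150/29
  (-21/19, -10/19) → W = -246/19
  (0, -1/4) → W = -3

The optimum lies where -12x1 + 10x2 = 8 and x1 - 4x2 = 1.
Solving simultaneously gives x1 = -21/19, x2 = -10/19.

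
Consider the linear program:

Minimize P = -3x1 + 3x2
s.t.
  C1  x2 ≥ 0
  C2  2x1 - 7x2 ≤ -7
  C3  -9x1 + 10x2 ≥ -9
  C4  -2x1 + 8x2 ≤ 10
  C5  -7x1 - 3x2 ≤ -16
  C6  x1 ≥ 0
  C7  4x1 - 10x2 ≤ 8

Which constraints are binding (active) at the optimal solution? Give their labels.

Extreme points and P = -3x1 + 3x2:
  (133/43, 81/43) → P = -156/43
  (91/55, 81/55) → P = -6/11
  (43/13, 27/13) → P = -48/13
  (49/31, 51/31) → P = 6/31

The minimum is at (43/13, 27/13). Substituting into each constraint, equality holds for C3 and C4; the remaining constraints have slack.

C3 and C4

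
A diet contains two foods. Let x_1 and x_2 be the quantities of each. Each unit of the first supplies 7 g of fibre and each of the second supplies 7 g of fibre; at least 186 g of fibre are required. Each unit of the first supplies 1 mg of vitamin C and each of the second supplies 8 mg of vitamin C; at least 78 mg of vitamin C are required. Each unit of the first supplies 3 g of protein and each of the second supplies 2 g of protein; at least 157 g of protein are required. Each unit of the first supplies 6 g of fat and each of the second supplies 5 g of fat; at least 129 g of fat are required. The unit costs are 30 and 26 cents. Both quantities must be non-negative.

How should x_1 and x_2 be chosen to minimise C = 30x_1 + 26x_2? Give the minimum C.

x_1 = 50, x_2 = 7/2, minimum C = 1591

Extreme points and C = 30x_1 + 26x_2:
  (0, 157/2) → C = 2041
  (78, 0) → C = 2340
  (50, 7/2) → C = 1591
The feasible region is unbounded (it extends along (0, 1), (1, 0)), but C strictly increases along every unbounded feasible direction, so there is no improving ray and the minimum is attained at a vertex.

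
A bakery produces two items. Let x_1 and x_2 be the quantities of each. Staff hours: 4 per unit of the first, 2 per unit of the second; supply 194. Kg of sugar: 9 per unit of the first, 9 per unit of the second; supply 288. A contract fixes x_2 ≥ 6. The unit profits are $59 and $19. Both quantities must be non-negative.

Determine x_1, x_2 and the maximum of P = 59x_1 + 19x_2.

Vertices and P = 59x_1 + 19x_2:
  (0, 32) → P = 608
  (0, 6) → P = 114
  (26, 6) → P = 1648

The optimum lies where 9x_1 + 9x_2 = 288 and x_2 = 6.
Solving simultaneously gives x_1 = 26, x_2 = 6.

x_1 = 26, x_2 = 6, maximum P = 1648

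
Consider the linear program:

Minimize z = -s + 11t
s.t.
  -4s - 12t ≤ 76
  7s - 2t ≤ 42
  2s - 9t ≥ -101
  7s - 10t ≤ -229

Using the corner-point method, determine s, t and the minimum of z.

The optimum lies where -4s - 12t = 76 and 7s - 10t = -229.
Solving simultaneously gives s = -877/31, t = 96/31.

s = -877/31, t = 96/31, minimum z = 1933/31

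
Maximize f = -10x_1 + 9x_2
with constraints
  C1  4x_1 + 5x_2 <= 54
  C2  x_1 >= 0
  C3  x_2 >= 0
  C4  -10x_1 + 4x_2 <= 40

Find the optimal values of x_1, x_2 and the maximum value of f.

x_1 = 8/33, x_2 = 350/33, maximum f = 3070/33

The binding constraints are 4x_1 + 5x_2 = 54 and -10x_1 + 4x_2 = 40.
Solving simultaneously gives x_1 = 8/33, x_2 = 350/33.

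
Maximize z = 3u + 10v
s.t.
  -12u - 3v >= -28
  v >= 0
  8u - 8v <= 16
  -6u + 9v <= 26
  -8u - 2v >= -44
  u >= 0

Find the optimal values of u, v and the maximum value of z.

u = 29/21, v = 80/21, maximum z = 887/21

Feasible corners and z = 3u + 10v:
  (34/15, 4/15) → z = 142/15
  (29/21, 80/21) → z = 887/21
  (2, 0) → z = 6
  (0, 0) → z = 0
  (0, 26/9) → z = 260/9

At the optimal vertex, -12u - 3v = -28 and -6u + 9v = 26.
Solving simultaneously gives u = 29/21, v = 80/21.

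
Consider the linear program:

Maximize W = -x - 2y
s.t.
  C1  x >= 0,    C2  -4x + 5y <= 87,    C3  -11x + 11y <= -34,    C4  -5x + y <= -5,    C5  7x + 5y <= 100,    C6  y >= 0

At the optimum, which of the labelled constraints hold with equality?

C3 and C6

Vertices and W = -x - 2y:
  (635/66, 431/66) → W = -499/22
  (34/11, 0) → W = -34/11
  (100/7, 0) → W = -100/7

The maximum is at (34/11, 0). Substituting into each constraint, equality holds for C3 and C6; the remaining constraints have slack.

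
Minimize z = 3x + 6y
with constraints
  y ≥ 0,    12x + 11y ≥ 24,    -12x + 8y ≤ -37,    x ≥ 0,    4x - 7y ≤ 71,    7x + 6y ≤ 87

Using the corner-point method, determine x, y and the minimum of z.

Vertices and z = 3x + 6y:
  (37/12, 0) → z = 37/4
  (87/7, 0) → z = 261/7
  (459/64, 785/128) → z = 933/16

x = 37/12, y = 0, minimum z = 37/4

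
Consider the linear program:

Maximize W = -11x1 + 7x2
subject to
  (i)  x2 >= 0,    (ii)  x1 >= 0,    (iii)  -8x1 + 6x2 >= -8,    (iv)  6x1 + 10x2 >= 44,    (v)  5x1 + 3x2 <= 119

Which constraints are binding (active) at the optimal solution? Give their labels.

(ii) and (v)

Corner points and W = -11x1 + 7x2:
  (0, 22/5) → W = 154/5
  (0, 119/3) → W = 833/3
  (86/29, 76/29) → W = -414/29
  (41/3, 152/9) → W = -289/9

The maximum is at (0, 119/3). Substituting into each constraint, equality holds for (ii) and (v); the remaining constraints have slack.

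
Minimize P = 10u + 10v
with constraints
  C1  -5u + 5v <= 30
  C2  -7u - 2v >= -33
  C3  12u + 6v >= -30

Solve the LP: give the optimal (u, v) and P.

Feasible corners and P = 10u + 10v:
  (7/3, 25/3) → P = 320/3
  (-11/3, 7/3) → P = -40/3
  (43/3, -101/3) → P = -580/3

At the optimal vertex, -7u - 2v = -33 and 12u + 6v = -30.
Solving simultaneously gives u = 43/3, v = -101/3.

u = 43/3, v = -101/3, minimum P = -580/3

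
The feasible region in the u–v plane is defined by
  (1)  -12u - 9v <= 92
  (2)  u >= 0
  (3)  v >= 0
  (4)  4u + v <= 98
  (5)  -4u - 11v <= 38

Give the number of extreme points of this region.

Pairwise boundary intersections that survive every other constraint:
  (0, 0)
  (0, 98)
  (49/2, 0)

3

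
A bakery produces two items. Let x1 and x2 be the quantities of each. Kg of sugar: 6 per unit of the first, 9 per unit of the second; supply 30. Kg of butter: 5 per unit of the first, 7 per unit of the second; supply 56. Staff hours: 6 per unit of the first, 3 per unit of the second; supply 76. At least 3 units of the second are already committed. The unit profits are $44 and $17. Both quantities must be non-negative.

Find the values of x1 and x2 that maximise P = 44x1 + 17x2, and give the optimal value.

x1 = 1/2, x2 = 3, maximum P = 73

Feasible corners and P = 44x1 + 17x2:
  (0, 10/3) → P = 170/3
  (0, 3) → P = 51
  (1/2, 3) → P = 73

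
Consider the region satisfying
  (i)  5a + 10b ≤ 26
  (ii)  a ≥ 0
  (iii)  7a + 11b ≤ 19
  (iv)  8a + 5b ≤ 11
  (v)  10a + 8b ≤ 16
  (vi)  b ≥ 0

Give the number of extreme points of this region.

5

Of the 15 pairwise boundary intersections, those satisfying every inequality are:
  (0, 19/11)
  (0, 0)
  (4/9, 13/9)
  (4/7, 9/7)
  (11/8, 0)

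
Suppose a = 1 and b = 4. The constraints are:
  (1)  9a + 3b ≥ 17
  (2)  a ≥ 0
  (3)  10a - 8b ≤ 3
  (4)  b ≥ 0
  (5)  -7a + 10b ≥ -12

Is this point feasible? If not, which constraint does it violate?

(1): 21 ≥ 17 ✓
(2): 1 ≥ 0 ✓
(3): -22 ≤ 3 ✓
(4): 4 ≥ 0 ✓
(5): 33 ≥ -12 ✓

feasible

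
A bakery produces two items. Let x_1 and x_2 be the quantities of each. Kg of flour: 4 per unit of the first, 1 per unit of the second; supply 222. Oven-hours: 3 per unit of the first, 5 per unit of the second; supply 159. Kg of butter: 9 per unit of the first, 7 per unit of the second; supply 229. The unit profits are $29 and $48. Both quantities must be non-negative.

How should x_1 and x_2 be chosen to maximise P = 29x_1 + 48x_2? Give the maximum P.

The optimum lies where 3x_1 + 5x_2 = 159 and 9x_1 + 7x_2 = 229.
Solving simultaneously gives x_1 = 4/3, x_2 = 31.

x_1 = 4/3, x_2 = 31, maximum P = 4580/3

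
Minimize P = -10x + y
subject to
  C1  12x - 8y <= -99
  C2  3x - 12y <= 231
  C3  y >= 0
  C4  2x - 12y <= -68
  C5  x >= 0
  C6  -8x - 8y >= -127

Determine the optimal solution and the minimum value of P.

Corner points and P = -10x + y:
  (0, 99/8) → P = 99/8
  (7/5, 579/40) → P = 19/40
  (0, 127/8) → P = 127/8

x = 7/5, y = 579/40, minimum P = 19/40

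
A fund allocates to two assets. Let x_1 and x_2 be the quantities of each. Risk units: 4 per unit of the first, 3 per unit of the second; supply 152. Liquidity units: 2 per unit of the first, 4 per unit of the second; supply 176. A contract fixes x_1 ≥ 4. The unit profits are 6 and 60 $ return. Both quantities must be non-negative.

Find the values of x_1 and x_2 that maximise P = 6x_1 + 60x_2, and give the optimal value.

Vertices and P = 6x_1 + 60x_2:
  (38, 0) → P = 228
  (4, 0) → P = 24
  (8, 40) → P = 2448
  (4, 42) → P = 2544

The optimum lies where 2x_1 + 4x_2 = 176 and x_1 = 4.
Solving simultaneously gives x_1 = 4, x_2 = 42.

x_1 = 4, x_2 = 42, maximum P = 2544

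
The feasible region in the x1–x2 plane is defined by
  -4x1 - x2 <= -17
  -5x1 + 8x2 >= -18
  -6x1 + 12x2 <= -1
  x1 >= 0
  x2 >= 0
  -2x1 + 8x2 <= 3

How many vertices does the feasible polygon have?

3

Intersecting each pair of boundary lines and keeping only the points that satisfy every inequality leaves:
  (154/37, 13/37)
  (133/34, 23/17)
  (7, 17/8)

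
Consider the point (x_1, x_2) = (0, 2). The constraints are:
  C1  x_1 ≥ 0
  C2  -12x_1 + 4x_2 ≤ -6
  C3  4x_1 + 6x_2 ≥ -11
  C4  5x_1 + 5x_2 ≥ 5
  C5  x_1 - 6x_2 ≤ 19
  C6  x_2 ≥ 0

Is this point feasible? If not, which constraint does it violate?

not feasible — violates C2

Constraint C2: -12x_1 + 4x_2 = 8, which is not ≤ -6. All other constraints are satisfied.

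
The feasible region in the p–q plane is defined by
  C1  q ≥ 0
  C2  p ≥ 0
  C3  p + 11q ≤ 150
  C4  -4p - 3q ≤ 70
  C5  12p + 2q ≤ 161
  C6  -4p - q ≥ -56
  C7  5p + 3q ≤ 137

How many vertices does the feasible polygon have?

5

Pairwise boundary intersections that survive every other constraint:
  (0, 0)
  (161/12, 0)
  (0, 150/11)
  (466/43, 544/43)
  (49/4, 7)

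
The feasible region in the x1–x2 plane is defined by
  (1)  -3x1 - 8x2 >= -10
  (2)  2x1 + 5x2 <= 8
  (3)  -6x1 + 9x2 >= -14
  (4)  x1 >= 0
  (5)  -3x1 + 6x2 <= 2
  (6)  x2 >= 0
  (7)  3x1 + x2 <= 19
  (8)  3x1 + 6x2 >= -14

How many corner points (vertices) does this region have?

Of the 28 pairwise boundary intersections, those satisfying every inequality are:
  (202/75, 6/25)
  (22/21, 6/7)
  (7/3, 0)
  (0, 1/3)
  (0, 0)

5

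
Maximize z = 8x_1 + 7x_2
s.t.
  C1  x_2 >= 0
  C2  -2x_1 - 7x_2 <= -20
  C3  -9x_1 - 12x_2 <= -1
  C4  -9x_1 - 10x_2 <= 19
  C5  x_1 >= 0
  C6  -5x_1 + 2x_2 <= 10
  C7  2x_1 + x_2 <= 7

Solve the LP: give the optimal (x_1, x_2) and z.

Corner points and z = 8x_1 + 7x_2:
  (0, 20/7) → z = 20
  (29/12, 13/6) → z = 69/2
  (0, 5) → z = 35
  (4/9, 55/9) → z = 139/3

x_1 = 4/9, x_2 = 55/9, maximum z = 139/3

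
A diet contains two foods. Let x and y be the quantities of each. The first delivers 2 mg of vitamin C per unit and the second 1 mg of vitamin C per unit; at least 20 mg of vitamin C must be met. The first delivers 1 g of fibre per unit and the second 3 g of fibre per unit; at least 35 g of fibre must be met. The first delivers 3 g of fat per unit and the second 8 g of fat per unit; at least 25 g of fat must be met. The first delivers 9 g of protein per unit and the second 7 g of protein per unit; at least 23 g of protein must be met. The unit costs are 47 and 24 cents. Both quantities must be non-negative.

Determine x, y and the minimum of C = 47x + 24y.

Vertices and C = 47x + 24y:
  (0, 20) → C = 480
  (35, 0) → C = 1645
  (5, 10) → C = 475
The feasible region is unbounded (it extends along (0, 1), (1, 0)), but C strictly increases along every unbounded feasible direction, so there is no improving ray and the minimum is attained at a vertex.

x = 5, y = 10, minimum C = 475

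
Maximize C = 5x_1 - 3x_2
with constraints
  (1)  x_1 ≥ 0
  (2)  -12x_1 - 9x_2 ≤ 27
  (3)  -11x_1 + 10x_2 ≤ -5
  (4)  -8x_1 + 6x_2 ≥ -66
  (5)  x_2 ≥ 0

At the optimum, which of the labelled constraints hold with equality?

(3) and (4)

Extreme points and C = 5x_1 - 3x_2:
  (45, 49) → C = 78
  (5/11, 0) → C = 25/11
  (33/4, 0) → C = 165/4

The maximum is at (45, 49). Substituting into each constraint, equality holds for (3) and (4); the remaining constraints have slack.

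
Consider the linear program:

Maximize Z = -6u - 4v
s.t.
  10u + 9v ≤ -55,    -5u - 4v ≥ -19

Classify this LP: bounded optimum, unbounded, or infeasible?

unbounded

From the feasible point (391/5, -93), moving in the direction (-9, 10) keeps every constraint satisfied while Z increases without bound.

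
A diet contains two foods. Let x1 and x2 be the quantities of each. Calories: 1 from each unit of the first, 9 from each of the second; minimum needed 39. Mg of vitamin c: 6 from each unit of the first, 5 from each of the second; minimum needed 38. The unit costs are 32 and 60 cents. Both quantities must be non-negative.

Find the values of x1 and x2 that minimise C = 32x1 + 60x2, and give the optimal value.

Vertices and C = 32x1 + 60x2:
  (0, 38/5) → C = 456
  (39, 0) → C = 1248
  (3, 4) → C = 336
The feasible region is unbounded (it extends along (0, 1), (1, 0)), but C strictly increases along every unbounded feasible direction, so there is no improving ray and the minimum is attained at a vertex.

x1 = 3, x2 = 4, minimum C = 336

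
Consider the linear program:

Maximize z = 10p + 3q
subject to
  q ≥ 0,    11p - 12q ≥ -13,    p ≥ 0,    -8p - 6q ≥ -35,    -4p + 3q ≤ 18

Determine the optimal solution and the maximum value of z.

Corner points and z = 10p + 3q:
  (0, 0) → z = 0
  (35/8, 0) → z = 175/4
  (0, 13/12) → z = 13/4
  (19/9, 163/54) → z = 181/6

p = 35/8, q = 0, maximum z = 175/4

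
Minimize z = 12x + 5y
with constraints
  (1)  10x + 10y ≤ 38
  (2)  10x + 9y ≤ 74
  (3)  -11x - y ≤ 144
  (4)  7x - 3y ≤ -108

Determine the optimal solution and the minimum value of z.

x = -27/2, y = 9/2, minimum z = -279/2

Vertices and z = 12x + 5y:
  (-739/50, 929/50) → z = -4223/50
  (-483/50, 673/50) → z = -2431/50
  (-27/2, 9/2) → z = -279/2

The binding constraints are -11x - y = 144 and 7x - 3y = -108.
Solving simultaneously gives x = -27/2, y = 9/2.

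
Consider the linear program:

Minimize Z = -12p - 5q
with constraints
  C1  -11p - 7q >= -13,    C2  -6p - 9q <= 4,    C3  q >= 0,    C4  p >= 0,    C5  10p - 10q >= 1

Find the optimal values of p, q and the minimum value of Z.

p = 13/11, q = 0, minimum Z = -156/11

Feasible corners and Z = -12p - 5q:
  (13/11, 0) → Z = -156/11
  (137/180, 119/180) → Z = -2239/180
  (1/10, 0) → Z = -6/5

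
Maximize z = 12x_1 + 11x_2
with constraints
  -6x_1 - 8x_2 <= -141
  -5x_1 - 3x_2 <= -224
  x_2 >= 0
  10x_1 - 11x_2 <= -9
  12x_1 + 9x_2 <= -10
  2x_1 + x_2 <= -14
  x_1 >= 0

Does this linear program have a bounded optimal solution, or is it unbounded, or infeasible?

The boundaries 2x_1 + x_2 = -14 and x_1 = 0 meet at (0, -14), but that point violates -6x_1 - 8x_2 ≤ -141. Every candidate vertex is excluded by some other constraint, so the feasible region is empty.

infeasible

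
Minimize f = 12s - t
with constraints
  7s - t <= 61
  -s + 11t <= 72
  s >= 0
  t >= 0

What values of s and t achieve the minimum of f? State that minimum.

s = 0, t = 72/11, minimum f = -72/11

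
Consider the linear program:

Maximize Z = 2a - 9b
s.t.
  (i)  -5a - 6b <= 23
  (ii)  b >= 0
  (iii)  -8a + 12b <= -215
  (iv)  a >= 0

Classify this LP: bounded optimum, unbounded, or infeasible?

unbounded

From the feasible point (215/8, 0), moving in the direction (1, 0) keeps every constraint satisfied while Z increases without bound.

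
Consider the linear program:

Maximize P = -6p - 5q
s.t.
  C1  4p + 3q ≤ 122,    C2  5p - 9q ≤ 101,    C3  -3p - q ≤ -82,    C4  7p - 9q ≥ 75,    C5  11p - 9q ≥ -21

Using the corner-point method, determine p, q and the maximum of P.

Corner points and P = -6p - 5q:
  (467/17, 206/51) → P = -9436/51
  (124/5, 38/5) → P = -934/5
  (839/32, 107/32) → P = -5569/32

p = 839/32, q = 107/32, maximum P = -5569/32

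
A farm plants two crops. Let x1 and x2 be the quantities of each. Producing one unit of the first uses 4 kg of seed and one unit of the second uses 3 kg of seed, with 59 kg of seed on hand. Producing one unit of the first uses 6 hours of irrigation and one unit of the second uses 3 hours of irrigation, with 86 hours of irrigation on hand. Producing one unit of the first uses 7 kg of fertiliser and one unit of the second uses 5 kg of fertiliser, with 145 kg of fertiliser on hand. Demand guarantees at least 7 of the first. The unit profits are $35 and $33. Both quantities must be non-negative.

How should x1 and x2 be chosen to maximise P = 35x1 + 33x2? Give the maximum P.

x1 = 7, x2 = 31/3, maximum P = 586

Extreme points and P = 35x1 + 33x2:
  (43/3, 0) → P = 1505/3
  (7, 0) → P = 245
  (27/2, 5/3) → P = 1055/2
  (7, 31/3) → P = 586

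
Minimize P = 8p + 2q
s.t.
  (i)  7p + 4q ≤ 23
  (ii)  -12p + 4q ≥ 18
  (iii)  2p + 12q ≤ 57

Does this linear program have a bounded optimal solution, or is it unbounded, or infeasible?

From the feasible point (3/38, 90/19), moving in the direction (-4, -12) keeps every constraint satisfied while P decreases without bound.

unbounded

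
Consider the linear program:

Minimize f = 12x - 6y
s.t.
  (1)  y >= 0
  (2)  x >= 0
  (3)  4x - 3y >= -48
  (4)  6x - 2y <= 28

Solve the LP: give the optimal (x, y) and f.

x = 0, y = 16, minimum f = -96

Vertices and f = 12x - 6y:
  (0, 0) → f = 0
  (14/3, 0) → f = 56
  (0, 16) → f = -96
  (18, 40) → f = -24

The optimum lies where x = 0 and 4x - 3y = -48.
Solving simultaneously gives x = 0, y = 16.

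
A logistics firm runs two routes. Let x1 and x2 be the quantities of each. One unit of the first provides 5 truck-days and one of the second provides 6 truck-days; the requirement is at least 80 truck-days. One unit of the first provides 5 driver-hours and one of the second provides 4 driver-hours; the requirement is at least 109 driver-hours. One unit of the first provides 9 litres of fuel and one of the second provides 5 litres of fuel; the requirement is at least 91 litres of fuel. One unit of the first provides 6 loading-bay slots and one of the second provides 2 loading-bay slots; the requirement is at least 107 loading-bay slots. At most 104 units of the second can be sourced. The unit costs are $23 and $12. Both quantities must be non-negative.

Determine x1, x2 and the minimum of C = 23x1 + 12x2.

Vertices and C = 23x1 + 12x2:
  (0, 107/2) → C = 642
  (0, 104) → C = 1248
  (109/5, 0) → C = 2507/5
  (15, 17/2) → C = 447
The feasible region is unbounded (it extends along (1, 0)), but C strictly increases along every unbounded feasible direction, so there is no improving ray and the minimum is attained at a vertex.

x1 = 15, x2 = 17/2, minimum C = 447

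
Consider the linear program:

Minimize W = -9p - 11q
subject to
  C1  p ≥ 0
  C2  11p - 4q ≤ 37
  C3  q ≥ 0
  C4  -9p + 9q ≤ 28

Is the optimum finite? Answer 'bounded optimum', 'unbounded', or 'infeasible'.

bounded optimum

Extreme points and W = -9p - 11q:
  (0, 0) → W = 0
  (0, 28/9) → W = -308/9
  (37/11, 0) → W = -333/11
  (445/63, 641/63) → W = -11056/63
The feasible region has finitely many vertices and no improving ray; the minimum is -11056/63 at (445/63, 641/63).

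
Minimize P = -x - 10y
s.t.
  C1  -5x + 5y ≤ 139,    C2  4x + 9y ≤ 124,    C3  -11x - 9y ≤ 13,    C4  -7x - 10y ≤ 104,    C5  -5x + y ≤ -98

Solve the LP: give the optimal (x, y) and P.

x = 1006/49, y = 228/49, minimum P = -3286/49

The feasible region is unbounded (it extends along (10, -7), (9, -4)), but P strictly increases along every unbounded feasible direction, so there is no improving ray and the minimum is attained at a vertex.

The binding constraints are 4x + 9y = 124 and -5x + y = -98.
Solving simultaneously gives x = 1006/49, y = 228/49.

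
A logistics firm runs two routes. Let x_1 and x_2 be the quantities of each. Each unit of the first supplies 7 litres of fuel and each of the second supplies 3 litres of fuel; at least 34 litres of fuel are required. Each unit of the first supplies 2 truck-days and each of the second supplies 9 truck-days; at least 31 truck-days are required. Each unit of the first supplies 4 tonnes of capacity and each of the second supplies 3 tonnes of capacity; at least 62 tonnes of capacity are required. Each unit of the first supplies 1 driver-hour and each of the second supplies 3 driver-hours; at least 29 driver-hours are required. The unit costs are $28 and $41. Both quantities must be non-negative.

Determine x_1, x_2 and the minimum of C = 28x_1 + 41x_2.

Extreme points and C = 28x_1 + 41x_2:
  (0, 62/3) → C = 2542/3
  (29, 0) → C = 812
  (11, 6) → C = 554
The feasible region is unbounded (it extends along (0, 1), (1, 0)), but C strictly increases along every unbounded feasible direction, so there is no improving ray and the minimum is attained at a vertex.

At the optimal vertex, 4x_1 + 3x_2 = 62 and x_1 + 3x_2 = 29.
Solving simultaneously gives x_1 = 11, x_2 = 6.

x_1 = 11, x_2 = 6, minimum C = 554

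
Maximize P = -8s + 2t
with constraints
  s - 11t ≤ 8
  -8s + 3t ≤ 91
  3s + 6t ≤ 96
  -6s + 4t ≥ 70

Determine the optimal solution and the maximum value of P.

s = -11, t = 1, maximum P = 90

Corner points and P = -8s + 2t:
  (-86/19, 347/19) → P = 1382/19
  (-11, 1) → P = 90
  (-3/4, 131/8) → P = 155/4

The optimum lies where -8s + 3t = 91 and -6s + 4t = 70.
Solving simultaneously gives s = -11, t = 1.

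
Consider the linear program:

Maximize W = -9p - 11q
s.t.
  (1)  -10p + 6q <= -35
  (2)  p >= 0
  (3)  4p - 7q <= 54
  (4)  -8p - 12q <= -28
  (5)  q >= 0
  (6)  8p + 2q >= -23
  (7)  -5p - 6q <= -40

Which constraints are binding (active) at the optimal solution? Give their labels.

(5) and (7)

Feasible corners and W = -9p - 11q:
  (5, 5/2) → W = -145/2
  (27/2, 0) → W = -243/2
  (8, 0) → W = -72
The feasible region is unbounded (it extends along (7, 4), (3, 5)), but W strictly decreases along every unbounded feasible direction, so there is no improving ray and the maximum is attained at a vertex.

The maximum is at (8, 0). Substituting into each constraint, equality holds for (5) and (7); the remaining constraints have slack.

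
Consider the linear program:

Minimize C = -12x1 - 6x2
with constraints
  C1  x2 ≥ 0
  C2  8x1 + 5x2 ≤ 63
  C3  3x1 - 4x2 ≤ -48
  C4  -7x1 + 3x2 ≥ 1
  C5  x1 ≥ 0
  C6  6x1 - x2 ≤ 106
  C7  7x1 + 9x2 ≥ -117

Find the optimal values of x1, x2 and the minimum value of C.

Extreme points and C = -12x1 - 6x2:
  (12/47, 573/47) → C = -3582/47
  (0, 63/5) → C = -378/5
  (0, 12) → C = -72

x1 = 12/47, x2 = 573/47, minimum C = -3582/47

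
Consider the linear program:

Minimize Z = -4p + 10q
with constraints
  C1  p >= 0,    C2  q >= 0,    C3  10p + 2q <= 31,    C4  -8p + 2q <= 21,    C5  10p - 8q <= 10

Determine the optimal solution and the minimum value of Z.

Corner points and Z = -4p + 10q:
  (0, 0) → Z = 0
  (0, 21/2) → Z = 105
  (1, 0) → Z = -4
  (5/9, 229/18) → Z = 125
  (67/25, 21/10) → Z = 257/25

p = 1, q = 0, minimum Z = -4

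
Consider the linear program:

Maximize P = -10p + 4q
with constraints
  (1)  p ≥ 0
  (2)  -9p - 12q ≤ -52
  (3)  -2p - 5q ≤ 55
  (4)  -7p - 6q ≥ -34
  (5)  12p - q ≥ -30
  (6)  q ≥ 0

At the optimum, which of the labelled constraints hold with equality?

Corner points and P = -10p + 4q:
  (0, 13/3) → P = 52/3
  (0, 17/3) → P = 68/3
  (16/5, 29/15) → P = -364/15

The maximum is at (0, 17/3). Substituting into each constraint, equality holds for (1) and (4); the remaining constraints have slack.

(1) and (4)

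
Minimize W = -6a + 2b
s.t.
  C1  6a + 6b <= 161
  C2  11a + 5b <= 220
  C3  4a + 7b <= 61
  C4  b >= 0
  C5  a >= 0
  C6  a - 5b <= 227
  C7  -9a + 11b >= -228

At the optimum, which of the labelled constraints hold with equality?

C3 and C4

Extreme points and W = -6a + 2b:
  (61/4, 0) → W = -183/2
  (0, 61/7) → W = 122/7
  (0, 0) → W = 0

The minimum is at (61/4, 0). Substituting into each constraint, equality holds for C3 and C4; the remaining constraints have slack.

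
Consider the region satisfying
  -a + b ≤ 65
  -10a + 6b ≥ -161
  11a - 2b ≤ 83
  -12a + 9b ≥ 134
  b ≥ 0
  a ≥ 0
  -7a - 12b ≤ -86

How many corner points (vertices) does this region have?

4

The feasible vertices (each the meet of two boundaries and inside every other half-plane) are:
  (71/3, 266/3)
  (0, 65)
  (203/15, 494/15)
  (0, 134/9)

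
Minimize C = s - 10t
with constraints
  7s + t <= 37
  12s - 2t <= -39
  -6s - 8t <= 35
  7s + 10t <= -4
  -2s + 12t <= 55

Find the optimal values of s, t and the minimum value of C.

Extreme points and C = s - 10t:
  (-191/54, -31/18) → C = 739/54
  (-199/67, 225/134) → C = -1324/67
  (-215/22, 65/22) → C = -865/22
  (-23/4, 29/8) → C = -42

s = -23/4, t = 29/8, minimum C = -42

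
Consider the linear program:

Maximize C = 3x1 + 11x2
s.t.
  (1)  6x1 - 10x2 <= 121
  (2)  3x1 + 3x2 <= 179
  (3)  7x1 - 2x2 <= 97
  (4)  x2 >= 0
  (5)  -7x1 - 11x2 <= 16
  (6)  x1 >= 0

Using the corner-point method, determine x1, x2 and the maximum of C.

Vertices and C = 3x1 + 11x2:
  (649/27, 962/27) → C = 12529/27
  (0, 179/3) → C = 1969/3
  (97/7, 0) → C = 291/7
  (0, 0) → C = 0

The binding constraints are 3x1 + 3x2 = 179 and x1 = 0.
Solving simultaneously gives x1 = 0, x2 = 179/3.

x1 = 0, x2 = 179/3, maximum C = 1969/3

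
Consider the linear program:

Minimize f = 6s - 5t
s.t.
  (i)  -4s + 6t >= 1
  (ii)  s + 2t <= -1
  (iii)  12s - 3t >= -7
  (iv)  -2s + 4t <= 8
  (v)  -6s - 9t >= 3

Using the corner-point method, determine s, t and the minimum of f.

s = -17/27, t = -5/27, minimum f = -77/27

Vertices and f = 6s - 5t:
  (-4/7, -3/14) → f = -33/14
  (-13/20, -4/15) → f = -77/30
  (-17/27, -5/27) → f = -77/27

At the optimal vertex, s + 2t = -1 and 12s - 3t = -7.
Solving simultaneously gives s = -17/27, t = -5/27.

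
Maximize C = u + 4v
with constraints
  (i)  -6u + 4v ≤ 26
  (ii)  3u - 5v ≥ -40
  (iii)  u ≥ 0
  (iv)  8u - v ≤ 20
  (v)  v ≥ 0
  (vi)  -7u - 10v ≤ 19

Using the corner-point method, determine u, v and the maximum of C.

u = 140/37, v = 380/37, maximum C = 1660/37

Vertices and C = u + 4v:
  (5/3, 9) → C = 113/3
  (0, 13/2) → C = 26
  (140/37, 380/37) → C = 1660/37
  (0, 0) → C = 0
  (5/2, 0) → C = 5/2

The optimum lies where 3u - 5v = -40 and 8u - v = 20.
Solving simultaneously gives u = 140/37, v = 380/37.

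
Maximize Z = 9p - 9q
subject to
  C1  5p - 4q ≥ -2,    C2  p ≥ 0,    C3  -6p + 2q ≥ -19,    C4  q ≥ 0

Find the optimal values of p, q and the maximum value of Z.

Extreme points and Z = 9p - 9q:
  (0, 1/2) → Z = -9/2
  (40/7, 107/14) → Z = -243/14
  (0, 0) → Z = 0
  (19/6, 0) → Z = 57/2

p = 19/6, q = 0, maximum Z = 57/2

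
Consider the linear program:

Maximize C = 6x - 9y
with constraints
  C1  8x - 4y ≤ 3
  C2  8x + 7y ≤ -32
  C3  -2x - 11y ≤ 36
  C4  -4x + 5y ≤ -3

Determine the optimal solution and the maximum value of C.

Corner points and C = 6x - 9y:
  (-50/37, -112/37) → C = 708/37
  (-139/68, -38/17) → C = 267/34
  (-49/18, -25/9) → C = 26/3

x = -50/37, y = -112/37, maximum C = 708/37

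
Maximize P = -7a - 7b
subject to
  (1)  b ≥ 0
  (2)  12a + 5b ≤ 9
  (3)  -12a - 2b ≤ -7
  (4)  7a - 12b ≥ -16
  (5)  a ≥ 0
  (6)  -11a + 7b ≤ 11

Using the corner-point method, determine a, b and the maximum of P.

a = 7/12, b = 0, maximum P = -49/12

Corner points and P = -7a - 7b:
  (3/4, 0) → P = -21/4
  (7/12, 0) → P = -49/12
  (17/36, 2/3) → P = -287/36

The optimum lies where b = 0 and -12a - 2b = -7.
Solving simultaneously gives a = 7/12, b = 0.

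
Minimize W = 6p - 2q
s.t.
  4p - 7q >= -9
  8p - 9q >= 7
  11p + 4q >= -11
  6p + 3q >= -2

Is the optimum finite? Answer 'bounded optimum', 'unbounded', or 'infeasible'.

Extreme points and W = 6p - 2q:
  (13/2, 5) → W = 29
  (1/26, -29/39) → W = 67/39
The feasible region has finitely many vertices and no improving ray; the minimum is 67/39 at (1/26, -29/39).

bounded optimum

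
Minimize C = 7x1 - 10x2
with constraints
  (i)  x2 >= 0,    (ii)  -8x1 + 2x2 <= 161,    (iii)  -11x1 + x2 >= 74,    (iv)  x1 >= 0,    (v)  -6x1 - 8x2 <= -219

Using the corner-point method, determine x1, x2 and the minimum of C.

Corner points and C = 7x1 - 10x2:
  (13/14, 1179/14) → C = -11699/14
  (0, 161/2) → C = -805
  (0, 74) → C = -740

The optimum lies where -8x1 + 2x2 = 161 and -11x1 + x2 = 74.
Solving simultaneously gives x1 = 13/14, x2 = 1179/14.

x1 = 13/14, x2 = 1179/14, minimum C = -11699/14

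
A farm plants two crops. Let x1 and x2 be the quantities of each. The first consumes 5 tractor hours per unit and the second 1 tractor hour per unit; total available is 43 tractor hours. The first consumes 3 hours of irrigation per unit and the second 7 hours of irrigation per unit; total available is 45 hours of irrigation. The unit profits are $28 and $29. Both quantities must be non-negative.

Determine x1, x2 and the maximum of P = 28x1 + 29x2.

The optimum lies where 5x1 + x2 = 43 and 3x1 + 7x2 = 45.
Solving simultaneously gives x1 = 8, x2 = 3.

x1 = 8, x2 = 3, maximum P = 311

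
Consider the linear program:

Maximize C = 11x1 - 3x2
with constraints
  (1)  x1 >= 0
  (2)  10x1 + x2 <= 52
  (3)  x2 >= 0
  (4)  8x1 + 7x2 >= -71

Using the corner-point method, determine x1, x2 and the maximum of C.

x1 = 26/5, x2 = 0, maximum C = 286/5

Feasible corners and C = 11x1 - 3x2:
  (0, 52) → C = -156
  (0, 0) → C = 0
  (26/5, 0) → C = 286/5

The optimum lies where 10x1 + x2 = 52 and x2 = 0.
Solving simultaneously gives x1 = 26/5, x2 = 0.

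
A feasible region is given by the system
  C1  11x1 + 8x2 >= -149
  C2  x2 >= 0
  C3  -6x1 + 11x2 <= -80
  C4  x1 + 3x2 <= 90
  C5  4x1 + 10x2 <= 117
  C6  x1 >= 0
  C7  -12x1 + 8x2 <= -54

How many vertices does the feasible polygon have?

3

Pairwise boundary intersections that survive every other constraint:
  (40/3, 0)
  (117/4, 0)
  (2087/104, 191/52)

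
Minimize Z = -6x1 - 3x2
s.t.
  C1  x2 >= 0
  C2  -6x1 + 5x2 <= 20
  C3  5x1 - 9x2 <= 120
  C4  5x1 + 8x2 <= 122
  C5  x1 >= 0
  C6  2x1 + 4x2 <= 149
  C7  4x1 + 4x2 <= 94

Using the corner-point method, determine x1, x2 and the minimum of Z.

x1 = 47/2, x2 = 0, minimum Z = -141

Corner points and Z = -6x1 - 3x2:
  (0, 0) → Z = 0
  (47/2, 0) → Z = -141
  (450/73, 832/73) → Z = -5196/73
  (0, 4) → Z = -12
  (22, 3/2) → Z = -273/2

The binding constraints are x2 = 0 and 4x1 + 4x2 = 94.
Solving simultaneously gives x1 = 47/2, x2 = 0.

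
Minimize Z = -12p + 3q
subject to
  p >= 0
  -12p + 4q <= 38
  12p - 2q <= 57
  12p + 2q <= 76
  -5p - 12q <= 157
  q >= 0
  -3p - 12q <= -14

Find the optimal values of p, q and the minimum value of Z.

p = 19/4, q = 0, minimum Z = -57

Feasible corners and Z = -12p + 3q:
  (0, 19/2) → Z = 57/2
  (0, 7/6) → Z = 7/2
  (19/6, 19) → Z = 19
  (133/24, 19/4) → Z = -209/4
  (19/4, 0) → Z = -57
  (14/3, 0) → Z = -56

The binding constraints are 12p - 2q = 57 and q = 0.
Solving simultaneously gives p = 19/4, q = 0.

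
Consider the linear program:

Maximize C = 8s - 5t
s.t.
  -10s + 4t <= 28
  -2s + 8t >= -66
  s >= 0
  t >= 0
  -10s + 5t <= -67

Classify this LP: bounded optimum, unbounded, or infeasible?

unbounded

From the feasible point (33, 0), moving in the direction (8, 2) keeps every constraint satisfied while C increases without bound.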